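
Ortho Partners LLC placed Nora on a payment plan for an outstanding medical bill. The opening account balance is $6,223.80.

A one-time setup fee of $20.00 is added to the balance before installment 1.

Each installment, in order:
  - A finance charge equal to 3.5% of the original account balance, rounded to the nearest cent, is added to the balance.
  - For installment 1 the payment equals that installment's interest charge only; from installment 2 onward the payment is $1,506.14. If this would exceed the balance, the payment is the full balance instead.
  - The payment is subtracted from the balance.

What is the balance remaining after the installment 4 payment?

$2,378.87

Installment 1: opening $6,243.80; interest $217.83 → $6,461.63; payment $217.83; balance $6,243.80
Installment 2: opening $6,243.80; interest $217.83 → $6,461.63; payment $1,506.14; balance $4,955.49
Installment 3: opening $4,955.49; interest $217.83 → $5,173.32; payment $1,506.14; balance $3,667.18
Installment 4: opening $3,667.18; interest $217.83 → $3,885.01; payment $1,506.14; balance $2,378.87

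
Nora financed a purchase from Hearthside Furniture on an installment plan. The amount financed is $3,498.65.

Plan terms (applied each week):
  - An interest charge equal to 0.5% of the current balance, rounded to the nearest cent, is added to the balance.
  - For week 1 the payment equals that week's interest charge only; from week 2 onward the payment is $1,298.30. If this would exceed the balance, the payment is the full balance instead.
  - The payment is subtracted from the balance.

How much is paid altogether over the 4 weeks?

$3,549.37

# | Opening | Interest | Payment | End bal
1 | $3,498.65 | $17.49 | $17.49 | $3,498.65
2 | $3,498.65 | $17.49 | $1,298.30 | $2,217.84
3 | $2,217.84 | $11.09 | $1,298.30 | $930.63
4 | $930.63 | $4.65 | $935.28 | $0.00
Total paid: $3,549.37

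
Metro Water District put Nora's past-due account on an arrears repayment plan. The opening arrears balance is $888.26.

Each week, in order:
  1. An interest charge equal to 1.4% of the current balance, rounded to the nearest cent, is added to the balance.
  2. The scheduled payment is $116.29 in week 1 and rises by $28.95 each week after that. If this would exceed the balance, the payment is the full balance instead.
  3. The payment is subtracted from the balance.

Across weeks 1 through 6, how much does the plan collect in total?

$932.46

Week 1: $888.26 +$12.44 interest = $900.70; pay $116.29 → $784.41
Week 2: $784.41 +$10.98 interest = $795.39; pay $145.24 → $650.15
Week 3: $650.15 +$9.10 interest = $659.25; pay $174.19 → $485.06
Week 4: $485.06 +$6.79 interest = $491.85; pay $203.14 → $288.71
Week 5: $288.71 +$4.04 interest = $292.75; pay $232.09 → $60.66
Week 6: $60.66 +$0.85 interest = $61.51; pay $61.51 → $0.00
Total paid: $932.46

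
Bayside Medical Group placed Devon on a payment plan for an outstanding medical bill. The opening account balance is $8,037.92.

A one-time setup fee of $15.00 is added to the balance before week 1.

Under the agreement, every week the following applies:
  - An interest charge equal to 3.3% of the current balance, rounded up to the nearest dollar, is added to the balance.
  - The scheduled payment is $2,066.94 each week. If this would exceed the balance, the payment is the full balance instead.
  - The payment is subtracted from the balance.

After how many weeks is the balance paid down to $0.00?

# | Opening | Interest | Payment | End bal
1 | $8,052.92 | $266.00 | $2,066.94 | $6,251.98
2 | $6,251.98 | $207.00 | $2,066.94 | $4,392.04
3 | $4,392.04 | $145.00 | $2,066.94 | $2,470.10
4 | $2,470.10 | $82.00 | $2,066.94 | $485.16
5 | $485.16 | $17.00 | $502.16 | $0.00
Balance reaches $0.00 in week 5.

5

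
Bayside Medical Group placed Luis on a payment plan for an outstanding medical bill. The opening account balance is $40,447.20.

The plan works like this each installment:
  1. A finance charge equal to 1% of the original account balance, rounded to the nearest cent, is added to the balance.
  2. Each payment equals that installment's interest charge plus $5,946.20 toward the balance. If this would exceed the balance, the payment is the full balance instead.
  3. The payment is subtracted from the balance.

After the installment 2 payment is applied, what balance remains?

$28,554.80

Installment 1: $40,447.20 +$404.47 interest = $40,851.67; pay $6,350.67 → $34,501.00
Installment 2: $34,501.00 +$404.47 interest = $34,905.47; pay $6,350.67 → $28,554.80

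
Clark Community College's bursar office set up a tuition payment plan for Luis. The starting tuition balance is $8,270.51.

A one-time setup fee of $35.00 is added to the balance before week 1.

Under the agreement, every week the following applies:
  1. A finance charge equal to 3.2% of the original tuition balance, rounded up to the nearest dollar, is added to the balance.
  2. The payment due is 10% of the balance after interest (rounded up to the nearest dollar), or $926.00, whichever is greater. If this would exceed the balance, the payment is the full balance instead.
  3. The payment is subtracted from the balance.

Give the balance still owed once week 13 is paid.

$0.00

Week 1: opening $8,305.51; interest $265.00 → $8,570.51; payment $926.00; balance $7,644.51
Week 2: opening $7,644.51; interest $265.00 → $7,909.51; payment $926.00; balance $6,983.51
Week 3: opening $6,983.51; interest $265.00 → $7,248.51; payment $926.00; balance $6,322.51
Week 4: opening $6,322.51; interest $265.00 → $6,587.51; payment $926.00; balance $5,661.51
Week 5: opening $5,661.51; interest $265.00 → $5,926.51; payment $926.00; balance $5,000.51
Week 6: opening $5,000.51; interest $265.00 → $5,265.51; payment $926.00; balance $4,339.51
Week 7: opening $4,339.51; interest $265.00 → $4,604.51; payment $926.00; balance $3,678.51
Week 8: opening $3,678.51; interest $265.00 → $3,943.51; payment $926.00; balance $3,017.51
Week 9: opening $3,017.51; interest $265.00 → $3,282.51; payment $926.00; balance $2,356.51
Week 10: opening $2,356.51; interest $265.00 → $2,621.51; payment $926.00; balance $1,695.51
Week 11: opening $1,695.51; interest $265.00 → $1,960.51; payment $926.00; balance $1,034.51
Week 12: opening $1,034.51; interest $265.00 → $1,299.51; payment $926.00; balance $373.51
Week 13: opening $373.51; interest $265.00 → $638.51; payment $638.51; balance $0.00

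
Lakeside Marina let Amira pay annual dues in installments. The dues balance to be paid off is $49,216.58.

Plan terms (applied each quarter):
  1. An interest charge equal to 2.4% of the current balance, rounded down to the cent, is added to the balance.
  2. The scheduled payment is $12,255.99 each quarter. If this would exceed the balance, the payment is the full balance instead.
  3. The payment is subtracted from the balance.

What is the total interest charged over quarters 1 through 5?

Quarter 1: opening $49,216.58; interest $1,181.19 → $50,397.77; payment $12,255.99; balance $38,141.78
Quarter 2: opening $38,141.78; interest $915.40 → $39,057.18; payment $12,255.99; balance $26,801.19
Quarter 3: opening $26,801.19; interest $643.22 → $27,444.41; payment $12,255.99; balance $15,188.42
Quarter 4: opening $15,188.42; interest $364.52 → $15,552.94; payment $12,255.99; balance $3,296.95
Quarter 5: opening $3,296.95; interest $79.12 → $3,376.07; payment $3,376.07; balance $0.00
Total interest: $1,181.19 + $915.40 + $643.22 + $364.52 + $79.12 = $3,183.45

$3,183.45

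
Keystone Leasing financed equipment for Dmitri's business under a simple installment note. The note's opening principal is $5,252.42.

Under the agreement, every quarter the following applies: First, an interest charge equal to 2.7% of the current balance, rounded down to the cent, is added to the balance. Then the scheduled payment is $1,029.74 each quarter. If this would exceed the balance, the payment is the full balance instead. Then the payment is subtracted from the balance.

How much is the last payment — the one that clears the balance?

# | Opening | Interest | Payment | End bal
1 | $5,252.42 | $141.81 | $1,029.74 | $4,364.49
2 | $4,364.49 | $117.84 | $1,029.74 | $3,452.59
3 | $3,452.59 | $93.21 | $1,029.74 | $2,516.06
4 | $2,516.06 | $67.93 | $1,029.74 | $1,554.25
5 | $1,554.25 | $41.96 | $1,029.74 | $566.47
6 | $566.47 | $15.29 | $581.76 | $0.00

$581.76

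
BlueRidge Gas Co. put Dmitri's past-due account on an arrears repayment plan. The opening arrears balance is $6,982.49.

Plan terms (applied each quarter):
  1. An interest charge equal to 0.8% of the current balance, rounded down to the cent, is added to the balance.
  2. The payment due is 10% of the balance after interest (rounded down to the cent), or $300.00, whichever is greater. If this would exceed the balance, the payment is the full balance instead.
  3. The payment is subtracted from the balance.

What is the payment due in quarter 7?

$392.36

# | Opening | Interest | Payment | End bal
1 | $6,982.49 | $55.85 | $703.83 | $6,334.51
2 | $6,334.51 | $50.67 | $638.51 | $5,746.67
3 | $5,746.67 | $45.97 | $579.26 | $5,213.38
4 | $5,213.38 | $41.70 | $525.50 | $4,729.58
5 | $4,729.58 | $37.83 | $476.74 | $4,290.67
6 | $4,290.67 | $34.32 | $432.49 | $3,892.50
7 | $3,892.50 | $31.14 | $392.36 | $3,531.28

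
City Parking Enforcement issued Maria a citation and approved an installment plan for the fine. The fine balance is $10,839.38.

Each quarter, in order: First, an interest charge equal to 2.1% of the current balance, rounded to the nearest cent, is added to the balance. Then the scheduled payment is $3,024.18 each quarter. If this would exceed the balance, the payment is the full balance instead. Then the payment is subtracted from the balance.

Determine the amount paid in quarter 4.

# | Opening | Interest | Payment | End bal
1 | $10,839.38 | $227.63 | $3,024.18 | $8,042.83
2 | $8,042.83 | $168.90 | $3,024.18 | $5,187.55
3 | $5,187.55 | $108.94 | $3,024.18 | $2,272.31
4 | $2,272.31 | $47.72 | $2,320.03 | $0.00

$2,320.03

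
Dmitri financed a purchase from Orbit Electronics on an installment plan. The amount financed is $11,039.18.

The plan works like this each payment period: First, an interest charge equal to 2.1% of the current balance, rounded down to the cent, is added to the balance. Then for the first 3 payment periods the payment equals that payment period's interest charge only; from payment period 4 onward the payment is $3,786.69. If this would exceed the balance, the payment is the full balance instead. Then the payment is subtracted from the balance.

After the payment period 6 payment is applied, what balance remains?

# | Opening | Interest | Payment | End bal
1 | $11,039.18 | $231.82 | $231.82 | $11,039.18
2 | $11,039.18 | $231.82 | $231.82 | $11,039.18
3 | $11,039.18 | $231.82 | $231.82 | $11,039.18
4 | $11,039.18 | $231.82 | $3,786.69 | $7,484.31
5 | $7,484.31 | $157.17 | $3,786.69 | $3,854.79
6 | $3,854.79 | $80.95 | $3,786.69 | $149.05

$149.05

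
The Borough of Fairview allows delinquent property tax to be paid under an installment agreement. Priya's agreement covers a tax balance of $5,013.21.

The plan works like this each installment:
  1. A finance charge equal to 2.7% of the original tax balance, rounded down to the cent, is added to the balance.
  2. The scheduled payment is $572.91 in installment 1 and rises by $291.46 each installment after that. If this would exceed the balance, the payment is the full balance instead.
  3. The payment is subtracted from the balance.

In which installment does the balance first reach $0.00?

# | Opening | Interest | Payment | End bal
1 | $5,013.21 | $135.35 | $572.91 | $4,575.65
2 | $4,575.65 | $135.35 | $864.37 | $3,846.63
3 | $3,846.63 | $135.35 | $1,155.83 | $2,826.15
4 | $2,826.15 | $135.35 | $1,447.29 | $1,514.21
5 | $1,514.21 | $135.35 | $1,649.56 | $0.00
Balance reaches $0.00 in installment 5.

5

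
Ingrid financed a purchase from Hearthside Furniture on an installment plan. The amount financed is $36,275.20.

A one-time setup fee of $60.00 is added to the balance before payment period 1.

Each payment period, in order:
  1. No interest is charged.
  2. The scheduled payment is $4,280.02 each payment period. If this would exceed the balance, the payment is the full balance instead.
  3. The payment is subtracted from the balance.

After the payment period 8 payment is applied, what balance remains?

Payment period 1: opening $36,335.20; payment $4,280.02; balance $32,055.18
Payment period 2: opening $32,055.18; payment $4,280.02; balance $27,775.16
Payment period 3: opening $27,775.16; payment $4,280.02; balance $23,495.14
Payment period 4: opening $23,495.14; payment $4,280.02; balance $19,215.12
Payment period 5: opening $19,215.12; payment $4,280.02; balance $14,935.10
Payment period 6: opening $14,935.10; payment $4,280.02; balance $10,655.08
Payment period 7: opening $10,655.08; payment $4,280.02; balance $6,375.06
Payment period 8: opening $6,375.06; payment $4,280.02; balance $2,095.04

$2,095.04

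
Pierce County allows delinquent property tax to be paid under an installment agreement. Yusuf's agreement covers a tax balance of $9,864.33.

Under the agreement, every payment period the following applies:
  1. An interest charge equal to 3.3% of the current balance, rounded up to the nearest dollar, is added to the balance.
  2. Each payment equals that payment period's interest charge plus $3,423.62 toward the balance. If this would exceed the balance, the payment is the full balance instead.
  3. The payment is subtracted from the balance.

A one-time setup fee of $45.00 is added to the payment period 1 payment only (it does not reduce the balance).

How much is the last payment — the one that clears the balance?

Payment period 1: opening $9,864.33; interest $326.00 → $10,190.33; payment $3,749.62 (+ $45.00 fee); balance $6,440.71
Payment period 2: opening $6,440.71; interest $213.00 → $6,653.71; payment $3,636.62; balance $3,017.09
Payment period 3: opening $3,017.09; interest $100.00 → $3,117.09; payment $3,117.09; balance $0.00

$3,117.09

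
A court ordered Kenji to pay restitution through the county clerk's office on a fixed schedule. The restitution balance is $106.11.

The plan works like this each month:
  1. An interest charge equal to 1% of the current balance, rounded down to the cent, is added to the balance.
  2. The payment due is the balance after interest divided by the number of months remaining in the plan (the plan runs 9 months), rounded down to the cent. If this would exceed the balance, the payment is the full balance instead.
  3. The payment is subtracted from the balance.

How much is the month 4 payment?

Month 1: opening $106.11; interest $1.06 → $107.17; payment $11.90; balance $95.27
Month 2: opening $95.27; interest $0.95 → $96.22; payment $12.02; balance $84.20
Month 3: opening $84.20; interest $0.84 → $85.04; payment $12.14; balance $72.90
Month 4: opening $72.90; interest $0.72 → $73.62; payment $12.27; balance $61.35

$12.27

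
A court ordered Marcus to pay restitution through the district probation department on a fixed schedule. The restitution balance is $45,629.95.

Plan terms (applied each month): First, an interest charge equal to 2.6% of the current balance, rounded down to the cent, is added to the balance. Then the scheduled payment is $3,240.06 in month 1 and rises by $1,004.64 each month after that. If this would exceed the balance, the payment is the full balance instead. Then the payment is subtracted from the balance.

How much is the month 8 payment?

$8,256.37

# | Opening | Interest | Payment | End bal
1 | $45,629.95 | $1,186.37 | $3,240.06 | $43,576.26
2 | $43,576.26 | $1,132.98 | $4,244.70 | $40,464.54
3 | $40,464.54 | $1,052.07 | $5,249.34 | $36,267.27
4 | $36,267.27 | $942.94 | $6,253.98 | $30,956.23
5 | $30,956.23 | $804.86 | $7,258.62 | $24,502.47
6 | $24,502.47 | $637.06 | $8,263.26 | $16,876.27
7 | $16,876.27 | $438.78 | $9,267.90 | $8,047.15
8 | $8,047.15 | $209.22 | $8,256.37 | $0.00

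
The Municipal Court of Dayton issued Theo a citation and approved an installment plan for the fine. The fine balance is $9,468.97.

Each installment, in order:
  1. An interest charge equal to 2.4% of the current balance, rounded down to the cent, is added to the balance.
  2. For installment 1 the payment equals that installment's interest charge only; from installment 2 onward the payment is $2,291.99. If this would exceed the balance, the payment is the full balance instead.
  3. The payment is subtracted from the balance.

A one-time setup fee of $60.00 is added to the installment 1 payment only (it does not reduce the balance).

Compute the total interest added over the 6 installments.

$855.92

# | Opening | Interest | Payment | Fee | End bal
1 | $9,468.97 | $227.25 | $227.25 | $60.00 | $9,468.97
2 | $9,468.97 | $227.25 | $2,291.99 | — | $7,404.23
3 | $7,404.23 | $177.70 | $2,291.99 | — | $5,289.94
4 | $5,289.94 | $126.95 | $2,291.99 | — | $3,124.90
5 | $3,124.90 | $74.99 | $2,291.99 | — | $907.90
6 | $907.90 | $21.78 | $929.68 | — | $0.00
Total interest: $227.25 + $227.25 + $177.70 + $126.95 + $74.99 + $21.78 = $855.92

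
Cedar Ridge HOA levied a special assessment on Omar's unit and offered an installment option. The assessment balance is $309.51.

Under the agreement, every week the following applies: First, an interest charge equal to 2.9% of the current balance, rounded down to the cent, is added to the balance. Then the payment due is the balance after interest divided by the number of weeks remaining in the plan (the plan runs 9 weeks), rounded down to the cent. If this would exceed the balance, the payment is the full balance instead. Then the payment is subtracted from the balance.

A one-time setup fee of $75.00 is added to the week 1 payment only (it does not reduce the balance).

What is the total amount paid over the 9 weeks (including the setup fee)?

Week 1: $309.51 +$8.97 interest = $318.48; pay $35.38 (+ $75.00 fee) → $283.10
Week 2: $283.10 +$8.20 interest = $291.30; pay $36.41 → $254.89
Week 3: $254.89 +$7.39 interest = $262.28; pay $37.46 → $224.82
Week 4: $224.82 +$6.51 interest = $231.33; pay $38.55 → $192.78
Week 5: $192.78 +$5.59 interest = $198.37; pay $39.67 → $158.70
Week 6: $158.70 +$4.60 interest = $163.30; pay $40.82 → $122.48
Week 7: $122.48 +$3.55 interest = $126.03; pay $42.01 → $84.02
Week 8: $84.02 +$2.43 interest = $86.45; pay $43.22 → $43.23
Week 9: $43.23 +$1.25 interest = $44.48; pay $44.48 → $0.00
Total paid: $433.00

$433.00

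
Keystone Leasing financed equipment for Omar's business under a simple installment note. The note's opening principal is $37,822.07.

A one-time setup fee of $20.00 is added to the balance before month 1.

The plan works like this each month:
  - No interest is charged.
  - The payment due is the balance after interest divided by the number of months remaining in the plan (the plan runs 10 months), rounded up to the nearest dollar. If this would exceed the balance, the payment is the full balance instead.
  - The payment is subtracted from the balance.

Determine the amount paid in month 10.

# | Opening | Payment | End bal
1 | $37,842.07 | $3,785.00 | $34,057.07
2 | $34,057.07 | $3,785.00 | $30,272.07
3 | $30,272.07 | $3,785.00 | $26,487.07
4 | $26,487.07 | $3,784.00 | $22,703.07
5 | $22,703.07 | $3,784.00 | $18,919.07
6 | $18,919.07 | $3,784.00 | $15,135.07
7 | $15,135.07 | $3,784.00 | $11,351.07
8 | $11,351.07 | $3,784.00 | $7,567.07
9 | $7,567.07 | $3,784.00 | $3,783.07
10 | $3,783.07 | $3,783.07 | $0.00

$3,783.07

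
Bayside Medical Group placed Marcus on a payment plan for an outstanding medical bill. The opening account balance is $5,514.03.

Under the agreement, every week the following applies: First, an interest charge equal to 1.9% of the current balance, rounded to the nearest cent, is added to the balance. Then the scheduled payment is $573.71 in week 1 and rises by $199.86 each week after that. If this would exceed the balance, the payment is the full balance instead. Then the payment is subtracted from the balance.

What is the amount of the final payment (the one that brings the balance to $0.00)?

Week 1: opening $5,514.03; interest $104.77 → $5,618.80; payment $573.71; balance $5,045.09
Week 2: opening $5,045.09; interest $95.86 → $5,140.95; payment $773.57; balance $4,367.38
Week 3: opening $4,367.38; interest $82.98 → $4,450.36; payment $973.43; balance $3,476.93
Week 4: opening $3,476.93; interest $66.06 → $3,542.99; payment $1,173.29; balance $2,369.70
Week 5: opening $2,369.70; interest $45.02 → $2,414.72; payment $1,373.15; balance $1,041.57
Week 6: opening $1,041.57; interest $19.79 → $1,061.36; payment $1,061.36; balance $0.00

$1,061.36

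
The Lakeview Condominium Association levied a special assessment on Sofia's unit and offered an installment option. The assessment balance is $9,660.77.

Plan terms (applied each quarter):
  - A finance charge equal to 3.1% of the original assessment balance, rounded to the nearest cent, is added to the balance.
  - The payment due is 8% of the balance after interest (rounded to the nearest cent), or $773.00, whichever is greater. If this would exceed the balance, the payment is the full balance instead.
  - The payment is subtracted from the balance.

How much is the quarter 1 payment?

$796.82

Quarter 1: $9,660.77 +$299.48 interest = $9,960.25; pay $796.82 → $9,163.43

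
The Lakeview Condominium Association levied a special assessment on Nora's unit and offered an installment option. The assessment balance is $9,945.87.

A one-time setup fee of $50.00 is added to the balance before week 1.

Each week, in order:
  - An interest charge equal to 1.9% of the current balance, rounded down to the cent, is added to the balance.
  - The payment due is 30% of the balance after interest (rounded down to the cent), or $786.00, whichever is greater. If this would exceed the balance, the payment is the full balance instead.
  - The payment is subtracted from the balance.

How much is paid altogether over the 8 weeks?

$10,598.10

Week 1: opening $9,995.87; interest $189.92 → $10,185.79; payment $3,055.73; balance $7,130.06
Week 2: opening $7,130.06; interest $135.47 → $7,265.53; payment $2,179.65; balance $5,085.88
Week 3: opening $5,085.88; interest $96.63 → $5,182.51; payment $1,554.75; balance $3,627.76
Week 4: opening $3,627.76; interest $68.92 → $3,696.68; payment $1,109.00; balance $2,587.68
Week 5: opening $2,587.68; interest $49.16 → $2,636.84; payment $791.05; balance $1,845.79
Week 6: opening $1,845.79; interest $35.07 → $1,880.86; payment $786.00; balance $1,094.86
Week 7: opening $1,094.86; interest $20.80 → $1,115.66; payment $786.00; balance $329.66
Week 8: opening $329.66; interest $6.26 → $335.92; payment $335.92; balance $0.00
Total paid: $10,598.10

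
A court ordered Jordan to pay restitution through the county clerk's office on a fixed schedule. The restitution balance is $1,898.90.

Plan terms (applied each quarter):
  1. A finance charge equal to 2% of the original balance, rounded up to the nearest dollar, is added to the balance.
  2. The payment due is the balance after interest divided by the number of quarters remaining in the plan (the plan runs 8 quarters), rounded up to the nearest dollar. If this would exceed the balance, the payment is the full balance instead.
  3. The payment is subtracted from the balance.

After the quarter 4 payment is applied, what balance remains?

$1,043.90

Quarter 1: $1,898.90 +$38.00 interest = $1,936.90; pay $243.00 → $1,693.90
Quarter 2: $1,693.90 +$38.00 interest = $1,731.90; pay $248.00 → $1,483.90
Quarter 3: $1,483.90 +$38.00 interest = $1,521.90; pay $254.00 → $1,267.90
Quarter 4: $1,267.90 +$38.00 interest = $1,305.90; pay $262.00 → $1,043.90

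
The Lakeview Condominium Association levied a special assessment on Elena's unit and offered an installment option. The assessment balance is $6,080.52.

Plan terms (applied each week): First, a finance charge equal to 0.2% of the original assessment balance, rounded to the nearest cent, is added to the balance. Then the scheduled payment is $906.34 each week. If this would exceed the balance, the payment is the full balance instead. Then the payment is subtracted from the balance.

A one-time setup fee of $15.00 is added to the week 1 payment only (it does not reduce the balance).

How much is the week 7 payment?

Week 1: $6,080.52 +$12.16 interest = $6,092.68; pay $906.34 (+ $15.00 fee) → $5,186.34
Week 2: $5,186.34 +$12.16 interest = $5,198.50; pay $906.34 → $4,292.16
Week 3: $4,292.16 +$12.16 interest = $4,304.32; pay $906.34 → $3,397.98
Week 4: $3,397.98 +$12.16 interest = $3,410.14; pay $906.34 → $2,503.80
Week 5: $2,503.80 +$12.16 interest = $2,515.96; pay $906.34 → $1,609.62
Week 6: $1,609.62 +$12.16 interest = $1,621.78; pay $906.34 → $715.44
Week 7: $715.44 +$12.16 interest = $727.60; pay $727.60 → $0.00

$727.60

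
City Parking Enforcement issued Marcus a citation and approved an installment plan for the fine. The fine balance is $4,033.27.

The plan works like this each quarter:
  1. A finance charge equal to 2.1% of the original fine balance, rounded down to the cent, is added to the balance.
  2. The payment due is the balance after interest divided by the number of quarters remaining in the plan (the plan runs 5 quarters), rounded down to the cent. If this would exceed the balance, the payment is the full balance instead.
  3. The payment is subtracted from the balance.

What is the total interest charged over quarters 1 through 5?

$423.45

# | Opening | Interest | Payment | End bal
1 | $4,033.27 | $84.69 | $823.59 | $3,294.37
2 | $3,294.37 | $84.69 | $844.76 | $2,534.30
3 | $2,534.30 | $84.69 | $872.99 | $1,746.00
4 | $1,746.00 | $84.69 | $915.34 | $915.35
5 | $915.35 | $84.69 | $1,000.04 | $0.00
Total interest: $84.69 + $84.69 + $84.69 + $84.69 + $84.69 = $423.45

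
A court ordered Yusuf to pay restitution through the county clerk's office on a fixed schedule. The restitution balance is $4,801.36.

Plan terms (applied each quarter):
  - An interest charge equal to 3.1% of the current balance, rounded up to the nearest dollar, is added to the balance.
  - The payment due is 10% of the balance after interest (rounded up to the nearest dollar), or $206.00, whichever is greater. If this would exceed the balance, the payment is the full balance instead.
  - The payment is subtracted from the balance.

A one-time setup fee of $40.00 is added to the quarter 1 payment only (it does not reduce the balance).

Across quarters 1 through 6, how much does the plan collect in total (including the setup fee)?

$2,527.00

Quarter 1: opening $4,801.36; interest $149.00 → $4,950.36; payment $496.00 (+ $40.00 fee); balance $4,454.36
Quarter 2: opening $4,454.36; interest $139.00 → $4,593.36; payment $460.00; balance $4,133.36
Quarter 3: opening $4,133.36; interest $129.00 → $4,262.36; payment $427.00; balance $3,835.36
Quarter 4: opening $3,835.36; interest $119.00 → $3,954.36; payment $396.00; balance $3,558.36
Quarter 5: opening $3,558.36; interest $111.00 → $3,669.36; payment $367.00; balance $3,302.36
Quarter 6: opening $3,302.36; interest $103.00 → $3,405.36; payment $341.00; balance $3,064.36
Total paid: $2,527.00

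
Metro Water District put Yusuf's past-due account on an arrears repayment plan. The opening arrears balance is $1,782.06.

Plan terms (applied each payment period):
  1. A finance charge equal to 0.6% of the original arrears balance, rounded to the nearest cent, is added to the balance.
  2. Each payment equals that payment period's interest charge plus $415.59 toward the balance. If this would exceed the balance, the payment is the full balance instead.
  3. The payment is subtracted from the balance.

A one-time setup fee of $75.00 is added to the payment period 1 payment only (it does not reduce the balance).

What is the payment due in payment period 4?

# | Opening | Interest | Payment | Fee | End bal
1 | $1,782.06 | $10.69 | $426.28 | $75.00 | $1,366.47
2 | $1,366.47 | $10.69 | $426.28 | — | $950.88
3 | $950.88 | $10.69 | $426.28 | — | $535.29
4 | $535.29 | $10.69 | $426.28 | — | $119.70

$426.28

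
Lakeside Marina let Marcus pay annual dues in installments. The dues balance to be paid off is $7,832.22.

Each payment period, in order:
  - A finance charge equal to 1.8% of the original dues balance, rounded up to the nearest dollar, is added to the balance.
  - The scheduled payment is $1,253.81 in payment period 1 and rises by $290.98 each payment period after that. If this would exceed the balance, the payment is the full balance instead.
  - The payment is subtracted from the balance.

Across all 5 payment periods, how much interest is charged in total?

$705.00

# | Opening | Interest | Payment | End bal
1 | $7,832.22 | $141.00 | $1,253.81 | $6,719.41
2 | $6,719.41 | $141.00 | $1,544.79 | $5,315.62
3 | $5,315.62 | $141.00 | $1,835.77 | $3,620.85
4 | $3,620.85 | $141.00 | $2,126.75 | $1,635.10
5 | $1,635.10 | $141.00 | $1,776.10 | $0.00
Total interest: $141.00 + $141.00 + $141.00 + $141.00 + $141.00 = $705.00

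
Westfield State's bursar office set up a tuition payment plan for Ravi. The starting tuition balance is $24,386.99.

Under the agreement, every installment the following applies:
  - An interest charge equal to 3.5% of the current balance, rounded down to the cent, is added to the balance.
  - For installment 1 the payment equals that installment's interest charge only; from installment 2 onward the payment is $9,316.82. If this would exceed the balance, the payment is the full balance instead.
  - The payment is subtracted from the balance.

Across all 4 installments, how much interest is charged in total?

# | Opening | Interest | Payment | End bal
1 | $24,386.99 | $853.54 | $853.54 | $24,386.99
2 | $24,386.99 | $853.54 | $9,316.82 | $15,923.71
3 | $15,923.71 | $557.32 | $9,316.82 | $7,164.21
4 | $7,164.21 | $250.74 | $7,414.95 | $0.00
Total interest: $853.54 + $853.54 + $557.32 + $250.74 = $2,515.14

$2,515.14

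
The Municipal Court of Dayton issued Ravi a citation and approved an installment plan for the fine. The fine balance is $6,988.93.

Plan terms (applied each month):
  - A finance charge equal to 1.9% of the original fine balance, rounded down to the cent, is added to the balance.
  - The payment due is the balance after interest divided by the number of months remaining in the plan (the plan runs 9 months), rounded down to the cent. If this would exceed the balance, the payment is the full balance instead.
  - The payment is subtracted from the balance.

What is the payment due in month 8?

$1,019.40

Month 1: opening $6,988.93; interest $132.78 → $7,121.71; payment $791.30; balance $6,330.41
Month 2: opening $6,330.41; interest $132.78 → $6,463.19; payment $807.89; balance $5,655.30
Month 3: opening $5,655.30; interest $132.78 → $5,788.08; payment $826.86; balance $4,961.22
Month 4: opening $4,961.22; interest $132.78 → $5,094.00; payment $849.00; balance $4,245.00
Month 5: opening $4,245.00; interest $132.78 → $4,377.78; payment $875.55; balance $3,502.23
Month 6: opening $3,502.23; interest $132.78 → $3,635.01; payment $908.75; balance $2,726.26
Month 7: opening $2,726.26; interest $132.78 → $2,859.04; payment $953.01; balance $1,906.03
Month 8: opening $1,906.03; interest $132.78 → $2,038.81; payment $1,019.40; balance $1,019.41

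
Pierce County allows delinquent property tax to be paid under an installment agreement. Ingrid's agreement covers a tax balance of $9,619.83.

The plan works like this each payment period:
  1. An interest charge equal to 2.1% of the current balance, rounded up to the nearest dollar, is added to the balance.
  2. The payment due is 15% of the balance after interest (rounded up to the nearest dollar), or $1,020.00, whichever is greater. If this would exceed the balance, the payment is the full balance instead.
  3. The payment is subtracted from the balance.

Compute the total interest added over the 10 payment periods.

Payment period 1: opening $9,619.83; interest $203.00 → $9,822.83; payment $1,474.00; balance $8,348.83
Payment period 2: opening $8,348.83; interest $176.00 → $8,524.83; payment $1,279.00; balance $7,245.83
Payment period 3: opening $7,245.83; interest $153.00 → $7,398.83; payment $1,110.00; balance $6,288.83
Payment period 4: opening $6,288.83; interest $133.00 → $6,421.83; payment $1,020.00; balance $5,401.83
Payment period 5: opening $5,401.83; interest $114.00 → $5,515.83; payment $1,020.00; balance $4,495.83
Payment period 6: opening $4,495.83; interest $95.00 → $4,590.83; payment $1,020.00; balance $3,570.83
Payment period 7: opening $3,570.83; interest $75.00 → $3,645.83; payment $1,020.00; balance $2,625.83
Payment period 8: opening $2,625.83; interest $56.00 → $2,681.83; payment $1,020.00; balance $1,661.83
Payment period 9: opening $1,661.83; interest $35.00 → $1,696.83; payment $1,020.00; balance $676.83
Payment period 10: opening $676.83; interest $15.00 → $691.83; payment $691.83; balance $0.00
Total interest: $203.00 + $176.00 + $153.00 + $133.00 + $114.00 + $95.00 + $75.00 + $56.00 + $35.00 + $15.00 = $1,055.00

$1,055.00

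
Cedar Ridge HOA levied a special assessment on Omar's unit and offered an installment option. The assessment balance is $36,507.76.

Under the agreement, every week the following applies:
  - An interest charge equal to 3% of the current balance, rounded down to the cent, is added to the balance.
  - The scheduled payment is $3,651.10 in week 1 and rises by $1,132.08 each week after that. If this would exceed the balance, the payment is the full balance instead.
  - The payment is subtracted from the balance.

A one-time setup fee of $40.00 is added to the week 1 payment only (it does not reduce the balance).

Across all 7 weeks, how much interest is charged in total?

Week 1: opening $36,507.76; interest $1,095.23 → $37,602.99; payment $3,651.10 (+ $40.00 fee); balance $33,951.89
Week 2: opening $33,951.89; interest $1,018.55 → $34,970.44; payment $4,783.18; balance $30,187.26
Week 3: opening $30,187.26; interest $905.61 → $31,092.87; payment $5,915.26; balance $25,177.61
Week 4: opening $25,177.61; interest $755.32 → $25,932.93; payment $7,047.34; balance $18,885.59
Week 5: opening $18,885.59; interest $566.56 → $19,452.15; payment $8,179.42; balance $11,272.73
Week 6: opening $11,272.73; interest $338.18 → $11,610.91; payment $9,311.50; balance $2,299.41
Week 7: opening $2,299.41; interest $68.98 → $2,368.39; payment $2,368.39; balance $0.00
Total interest: $1,095.23 + $1,018.55 + $905.61 + $755.32 + $566.56 + $338.18 + $68.98 = $4,748.43

$4,748.43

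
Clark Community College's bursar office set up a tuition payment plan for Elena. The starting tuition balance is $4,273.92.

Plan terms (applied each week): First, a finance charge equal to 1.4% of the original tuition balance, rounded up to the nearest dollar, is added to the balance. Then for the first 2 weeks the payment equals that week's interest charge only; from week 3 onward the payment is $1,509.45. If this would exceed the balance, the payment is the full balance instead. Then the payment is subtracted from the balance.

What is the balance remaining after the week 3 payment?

Week 1: $4,273.92 +$60.00 interest = $4,333.92; pay $60.00 → $4,273.92
Week 2: $4,273.92 +$60.00 interest = $4,333.92; pay $60.00 → $4,273.92
Week 3: $4,273.92 +$60.00 interest = $4,333.92; pay $1,509.45 → $2,824.47

$2,824.47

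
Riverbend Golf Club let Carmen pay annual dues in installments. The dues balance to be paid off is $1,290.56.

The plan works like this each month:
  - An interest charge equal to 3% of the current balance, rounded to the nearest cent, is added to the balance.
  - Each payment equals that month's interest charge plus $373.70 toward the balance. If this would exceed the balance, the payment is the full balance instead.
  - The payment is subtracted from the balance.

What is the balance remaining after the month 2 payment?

$543.16

Month 1: $1,290.56 +$38.72 interest = $1,329.28; pay $412.42 → $916.86
Month 2: $916.86 +$27.51 interest = $944.37; pay $401.21 → $543.16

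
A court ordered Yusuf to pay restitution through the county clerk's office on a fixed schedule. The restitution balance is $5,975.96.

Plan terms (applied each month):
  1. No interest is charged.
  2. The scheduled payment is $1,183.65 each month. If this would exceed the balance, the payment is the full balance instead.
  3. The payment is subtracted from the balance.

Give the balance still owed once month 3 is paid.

$2,425.01

Month 1: opening $5,975.96; payment $1,183.65; balance $4,792.31
Month 2: opening $4,792.31; payment $1,183.65; balance $3,608.66
Month 3: opening $3,608.66; payment $1,183.65; balance $2,425.01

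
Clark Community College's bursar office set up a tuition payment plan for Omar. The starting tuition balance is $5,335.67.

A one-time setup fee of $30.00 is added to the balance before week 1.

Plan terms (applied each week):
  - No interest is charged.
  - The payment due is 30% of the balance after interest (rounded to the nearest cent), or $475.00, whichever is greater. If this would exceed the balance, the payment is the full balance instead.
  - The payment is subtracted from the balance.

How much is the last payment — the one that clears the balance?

$338.30

# | Opening | Payment | End bal
1 | $5,365.67 | $1,609.70 | $3,755.97
2 | $3,755.97 | $1,126.79 | $2,629.18
3 | $2,629.18 | $788.75 | $1,840.43
4 | $1,840.43 | $552.13 | $1,288.30
5 | $1,288.30 | $475.00 | $813.30
6 | $813.30 | $475.00 | $338.30
7 | $338.30 | $338.30 | $0.00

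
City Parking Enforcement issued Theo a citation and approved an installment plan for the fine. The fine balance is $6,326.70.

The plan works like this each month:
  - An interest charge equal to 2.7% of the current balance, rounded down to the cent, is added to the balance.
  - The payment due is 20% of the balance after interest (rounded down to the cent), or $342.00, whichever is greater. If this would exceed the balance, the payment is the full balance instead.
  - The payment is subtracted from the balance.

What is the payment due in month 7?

Month 1: opening $6,326.70; interest $170.82 → $6,497.52; payment $1,299.50; balance $5,198.02
Month 2: opening $5,198.02; interest $140.34 → $5,338.36; payment $1,067.67; balance $4,270.69
Month 3: opening $4,270.69; interest $115.30 → $4,385.99; payment $877.19; balance $3,508.80
Month 4: opening $3,508.80; interest $94.73 → $3,603.53; payment $720.70; balance $2,882.83
Month 5: opening $2,882.83; interest $77.83 → $2,960.66; payment $592.13; balance $2,368.53
Month 6: opening $2,368.53; interest $63.95 → $2,432.48; payment $486.49; balance $1,945.99
Month 7: opening $1,945.99; interest $52.54 → $1,998.53; payment $399.70; balance $1,598.83

$399.70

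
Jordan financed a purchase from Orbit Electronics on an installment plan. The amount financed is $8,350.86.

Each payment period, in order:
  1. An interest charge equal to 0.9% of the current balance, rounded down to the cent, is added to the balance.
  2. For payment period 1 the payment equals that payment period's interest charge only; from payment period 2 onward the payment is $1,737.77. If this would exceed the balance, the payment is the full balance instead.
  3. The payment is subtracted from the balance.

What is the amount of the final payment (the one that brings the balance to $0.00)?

$1,624.56

Payment period 1: $8,350.86 +$75.15 interest = $8,426.01; pay $75.15 → $8,350.86
Payment period 2: $8,350.86 +$75.15 interest = $8,426.01; pay $1,737.77 → $6,688.24
Payment period 3: $6,688.24 +$60.19 interest = $6,748.43; pay $1,737.77 → $5,010.66
Payment period 4: $5,010.66 +$45.09 interest = $5,055.75; pay $1,737.77 → $3,317.98
Payment period 5: $3,317.98 +$29.86 interest = $3,347.84; pay $1,737.77 → $1,610.07
Payment period 6: $1,610.07 +$14.49 interest = $1,624.56; pay $1,624.56 → $0.00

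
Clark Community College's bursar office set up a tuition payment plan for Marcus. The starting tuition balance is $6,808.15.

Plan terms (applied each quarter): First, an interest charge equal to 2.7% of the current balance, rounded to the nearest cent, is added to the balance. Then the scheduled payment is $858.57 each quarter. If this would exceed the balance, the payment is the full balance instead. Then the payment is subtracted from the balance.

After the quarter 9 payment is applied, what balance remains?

$36.51

# | Opening | Interest | Payment | End bal
1 | $6,808.15 | $183.82 | $858.57 | $6,133.40
2 | $6,133.40 | $165.60 | $858.57 | $5,440.43
3 | $5,440.43 | $146.89 | $858.57 | $4,728.75
4 | $4,728.75 | $127.68 | $858.57 | $3,997.86
5 | $3,997.86 | $107.94 | $858.57 | $3,247.23
6 | $3,247.23 | $87.68 | $858.57 | $2,476.34
7 | $2,476.34 | $66.86 | $858.57 | $1,684.63
8 | $1,684.63 | $45.49 | $858.57 | $871.55
9 | $871.55 | $23.53 | $858.57 | $36.51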